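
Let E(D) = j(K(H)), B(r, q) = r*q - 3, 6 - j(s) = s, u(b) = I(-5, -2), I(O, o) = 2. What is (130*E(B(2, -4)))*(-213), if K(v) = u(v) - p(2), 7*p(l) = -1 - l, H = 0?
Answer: -692250/7 ≈ -98893.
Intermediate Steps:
u(b) = 2
p(l) = -1/7 - l/7 (p(l) = (-1 - l)/7 = -1/7 - l/7)
K(v) = 17/7 (K(v) = 2 - (-1/7 - 1/7*2) = 2 - (-1/7 - 2/7) = 2 - 1*(-3/7) = 2 + 3/7 = 17/7)
j(s) = 6 - s
B(r, q) = -3 + q*r (B(r, q) = q*r - 3 = -3 + q*r)
E(D) = 25/7 (E(D) = 6 - 1*17/7 = 6 - 17/7 = 25/7)
(130*E(B(2, -4)))*(-213) = (130*(25/7))*(-213) = (3250/7)*(-213) = -692250/7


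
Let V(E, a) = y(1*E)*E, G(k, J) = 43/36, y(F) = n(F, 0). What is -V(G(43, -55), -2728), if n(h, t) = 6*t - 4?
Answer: 43/9 ≈ 4.7778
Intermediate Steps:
n(h, t) = -4 + 6*t
y(F) = -4 (y(F) = -4 + 6*0 = -4 + 0 = -4)
G(k, J) = 43/36 (G(k, J) = 43*(1/36) = 43/36)
V(E, a) = -4*E
-V(G(43, -55), -2728) = -(-4)*43/36 = -1*(-43/9) = 43/9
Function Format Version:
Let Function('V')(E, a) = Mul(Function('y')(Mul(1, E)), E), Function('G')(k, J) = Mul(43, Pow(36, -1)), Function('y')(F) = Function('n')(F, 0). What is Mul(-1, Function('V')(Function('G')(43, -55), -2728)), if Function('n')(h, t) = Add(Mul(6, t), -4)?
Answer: Rational(43, 9) ≈ 4.7778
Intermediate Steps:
Function('n')(h, t) = Add(-4, Mul(6, t))
Function('y')(F) = -4 (Function('y')(F) = Add(-4, Mul(6, 0)) = Add(-4, 0) = -4)
Function('G')(k, J) = Rational(43, 36) (Function('G')(k, J) = Mul(43, Rational(1, 36)) = Rational(43, 36))
Function('V')(E, a) = Mul(-4, E)
Mul(-1, Function('V')(Function('G')(43, -55), -2728)) = Mul(-1, Mul(-4, Rational(43, 36))) = Mul(-1, Rational(-43, 9)) = Rational(43, 9)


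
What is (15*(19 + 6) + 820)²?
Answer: 1428025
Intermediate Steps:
(15*(19 + 6) + 820)² = (15*25 + 820)² = (375 + 820)² = 1195² = 1428025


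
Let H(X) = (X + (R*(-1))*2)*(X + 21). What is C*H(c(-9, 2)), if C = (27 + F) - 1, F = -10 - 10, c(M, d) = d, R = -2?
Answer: 828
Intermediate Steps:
H(X) = (4 + X)*(21 + X) (H(X) = (X - 2*(-1)*2)*(X + 21) = (X + 2*2)*(21 + X) = (X + 4)*(21 + X) = (4 + X)*(21 + X))
F = -20
C = 6 (C = (27 - 20) - 1 = 7 - 1 = 6)
C*H(c(-9, 2)) = 6*(84 + 2² + 25*2) = 6*(84 + 4 + 50) = 6*138 = 828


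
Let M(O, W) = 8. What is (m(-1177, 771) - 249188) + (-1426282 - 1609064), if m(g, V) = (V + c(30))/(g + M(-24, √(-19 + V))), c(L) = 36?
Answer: -3839621053/1169 ≈ -3.2845e+6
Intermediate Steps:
m(g, V) = (36 + V)/(8 + g) (m(g, V) = (V + 36)/(g + 8) = (36 + V)/(8 + g))
(m(-1177, 771) - 249188) + (-1426282 - 1609064) = ((36 + 771)/(8 - 1177) - 249188) + (-1426282 - 1609064) = (807/(-1169) - 249188) - 3035346 = (-1/1169*807 - 249188) - 3035346 = (-807/1169 - 249188) - 3035346 = -291301579/1169 - 3035346 = -3839621053/1169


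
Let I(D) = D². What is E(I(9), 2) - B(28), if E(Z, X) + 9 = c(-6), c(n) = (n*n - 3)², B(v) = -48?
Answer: 1128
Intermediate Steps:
c(n) = (-3 + n²)² (c(n) = (n² - 3)² = (-3 + n²)²)
E(Z, X) = 1080 (E(Z, X) = -9 + (-3 + (-6)²)² = -9 + (-3 + 36)² = -9 + 33² = -9 + 1089 = 1080)
E(I(9), 2) - B(28) = 1080 - 1*(-48) = 1080 + 48 = 1128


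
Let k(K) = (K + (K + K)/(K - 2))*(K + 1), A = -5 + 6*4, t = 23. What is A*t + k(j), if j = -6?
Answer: 919/2 ≈ 459.50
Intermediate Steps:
A = 19 (A = -5 + 24 = 19)
k(K) = (1 + K)*(K + 2*K/(-2 + K)) (k(K) = (K + (2*K)/(-2 + K))*(1 + K) = (K + 2*K/(-2 + K))*(1 + K) = (1 + K)*(K + 2*K/(-2 + K)))
A*t + k(j) = 19*23 + (-6)**2*(1 - 6)/(-2 - 6) = 437 + 36*(-5)/(-8) = 437 + 36*(-1/8)*(-5) = 437 + 45/2 = 919/2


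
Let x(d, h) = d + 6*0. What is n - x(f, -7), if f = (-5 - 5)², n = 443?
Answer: 343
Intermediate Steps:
f = 100 (f = (-10)² = 100)
x(d, h) = d (x(d, h) = d + 0 = d)
n - x(f, -7) = 443 - 1*100 = 443 - 100 = 343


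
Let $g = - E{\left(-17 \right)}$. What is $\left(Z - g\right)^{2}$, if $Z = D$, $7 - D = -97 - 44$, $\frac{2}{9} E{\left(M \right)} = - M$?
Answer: $\frac{201601}{4} \approx 50400.0$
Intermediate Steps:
$E{\left(M \right)} = - \frac{9 M}{2}$ ($E{\left(M \right)} = \frac{9 \left(- M\right)}{2} = - \frac{9 M}{2}$)
$g = - \frac{153}{2}$ ($g = - \frac{\left(-9\right) \left(-17\right)}{2} = \left(-1\right) \frac{153}{2} = - \frac{153}{2} \approx -76.5$)
$D = 148$ ($D = 7 - \left(-97 - 44\right) = 7 - -141 = 7 + 141 = 148$)
$Z = 148$
$\left(Z - g\right)^{2} = \left(148 - - \frac{153}{2}\right)^{2} = \left(148 + \frac{153}{2}\right)^{2} = \left(\frac{449}{2}\right)^{2} = \frac{201601}{4}$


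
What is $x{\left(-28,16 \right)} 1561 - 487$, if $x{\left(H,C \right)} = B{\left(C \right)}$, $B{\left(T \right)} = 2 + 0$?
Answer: $2635$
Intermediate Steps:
$B{\left(T \right)} = 2$
$x{\left(H,C \right)} = 2$
$x{\left(-28,16 \right)} 1561 - 487 = 2 \cdot 1561 - 487 = 3122 - 487 = 2635$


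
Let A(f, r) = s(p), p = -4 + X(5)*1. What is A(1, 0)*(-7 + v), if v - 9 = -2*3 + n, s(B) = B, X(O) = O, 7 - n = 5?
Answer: -2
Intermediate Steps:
n = 2 (n = 7 - 1*5 = 7 - 5 = 2)
p = 1 (p = -4 + 5*1 = -4 + 5 = 1)
A(f, r) = 1
v = 5 (v = 9 + (-2*3 + 2) = 9 + (-6 + 2) = 9 - 4 = 5)
A(1, 0)*(-7 + v) = 1*(-7 + 5) = 1*(-2) = -2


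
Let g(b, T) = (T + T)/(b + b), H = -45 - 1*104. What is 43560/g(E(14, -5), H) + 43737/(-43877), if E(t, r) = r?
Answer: 9549893787/6537673 ≈ 1460.7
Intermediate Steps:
H = -149 (H = -45 - 104 = -149)
g(b, T) = T/b (g(b, T) = (2*T)/((2*b)) = (2*T)*(1/(2*b)) = T/b)
43560/g(E(14, -5), H) + 43737/(-43877) = 43560/((-149/(-5))) + 43737/(-43877) = 43560/((-149*(-⅕))) + 43737*(-1/43877) = 43560/(149/5) - 43737/43877 = 43560*(5/149) - 43737/43877 = 217800/149 - 43737/43877 = 9549893787/6537673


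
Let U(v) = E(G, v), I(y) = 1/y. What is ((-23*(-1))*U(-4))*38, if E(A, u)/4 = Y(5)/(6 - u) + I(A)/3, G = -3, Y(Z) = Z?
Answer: 12236/9 ≈ 1359.6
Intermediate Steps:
I(y) = 1/y
E(A, u) = 20/(6 - u) + 4/(3*A) (E(A, u) = 4*(5/(6 - u) + 1/(A*3)) = 4*(5/(6 - u) + (⅓)/A) = 4*(5/(6 - u) + 1/(3*A)) = 20/(6 - u) + 4/(3*A))
U(v) = -4*(39 + v)/(9*(-6 + v)) (U(v) = (4/3)*(-6 + v - 15*(-3))/(-3*(-6 + v)) = (4/3)*(-⅓)*(-6 + v + 45)/(-6 + v) = (4/3)*(-⅓)*(39 + v)/(-6 + v) = -4*(39 + v)/(9*(-6 + v)))
((-23*(-1))*U(-4))*38 = ((-23*(-1))*(4*(-39 - 1*(-4))/(9*(-6 - 4))))*38 = (23*((4/9)*(-39 + 4)/(-10)))*38 = (23*((4/9)*(-⅒)*(-35)))*38 = (23*(14/9))*38 = (322/9)*38 = 12236/9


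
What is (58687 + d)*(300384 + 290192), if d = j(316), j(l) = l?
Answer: 34845755728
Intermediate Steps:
d = 316
(58687 + d)*(300384 + 290192) = (58687 + 316)*(300384 + 290192) = 59003*590576 = 34845755728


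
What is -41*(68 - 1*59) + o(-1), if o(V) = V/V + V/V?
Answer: -367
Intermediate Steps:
o(V) = 2 (o(V) = 1 + 1 = 2)
-41*(68 - 1*59) + o(-1) = -41*(68 - 1*59) + 2 = -41*(68 - 59) + 2 = -41*9 + 2 = -369 + 2 = -367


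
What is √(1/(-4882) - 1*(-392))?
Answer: √9342893326/4882 ≈ 19.799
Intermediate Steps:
√(1/(-4882) - 1*(-392)) = √(-1/4882 + 392) = √(1913743/4882) = √9342893326/4882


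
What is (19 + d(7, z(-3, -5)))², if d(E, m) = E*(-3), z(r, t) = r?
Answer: 4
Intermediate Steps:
d(E, m) = -3*E
(19 + d(7, z(-3, -5)))² = (19 - 3*7)² = (19 - 21)² = (-2)² = 4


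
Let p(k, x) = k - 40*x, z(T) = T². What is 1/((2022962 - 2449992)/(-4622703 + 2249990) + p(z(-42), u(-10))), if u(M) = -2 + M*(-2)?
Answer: 2372713/2477539402 ≈ 0.00095769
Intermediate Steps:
u(M) = -2 - 2*M
1/((2022962 - 2449992)/(-4622703 + 2249990) + p(z(-42), u(-10))) = 1/((2022962 - 2449992)/(-4622703 + 2249990) + ((-42)² - 40*(-2 - 2*(-10)))) = 1/(-427030/(-2372713) + (1764 - 40*(-2 + 20))) = 1/(-427030*(-1/2372713) + (1764 - 40*18)) = 1/(427030/2372713 + (1764 - 720)) = 1/(427030/2372713 + 1044) = 1/(2477539402/2372713) = 2372713/2477539402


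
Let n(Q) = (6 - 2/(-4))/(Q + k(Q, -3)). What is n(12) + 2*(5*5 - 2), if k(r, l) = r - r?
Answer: 1117/24 ≈ 46.542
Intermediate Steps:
k(r, l) = 0
n(Q) = 13/(2*Q) (n(Q) = (6 - 2/(-4))/(Q + 0) = (6 - 2*(-¼))/Q = (6 + ½)/Q = 13/(2*Q))
n(12) + 2*(5*5 - 2) = (13/2)/12 + 2*(5*5 - 2) = (13/2)*(1/12) + 2*(25 - 2) = 13/24 + 2*23 = 13/24 + 46 = 1117/24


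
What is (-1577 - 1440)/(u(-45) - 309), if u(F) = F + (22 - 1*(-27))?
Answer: 3017/305 ≈ 9.8918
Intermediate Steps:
u(F) = 49 + F (u(F) = F + (22 + 27) = F + 49 = 49 + F)
(-1577 - 1440)/(u(-45) - 309) = (-1577 - 1440)/((49 - 45) - 309) = -3017/(4 - 309) = -3017/(-305) = -3017*(-1/305) = 3017/305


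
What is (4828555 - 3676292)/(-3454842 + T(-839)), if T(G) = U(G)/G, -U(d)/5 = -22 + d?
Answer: -966748657/2898616743 ≈ -0.33352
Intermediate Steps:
U(d) = 110 - 5*d (U(d) = -5*(-22 + d) = 110 - 5*d)
T(G) = (110 - 5*G)/G
(4828555 - 3676292)/(-3454842 + T(-839)) = (4828555 - 3676292)/(-3454842 + (-5 + 110/(-839))) = 1152263/(-3454842 + (-5 + 110*(-1/839))) = 1152263/(-3454842 + (-5 - 110/839)) = 1152263/(-3454842 - 4305/839) = 1152263/(-2898616743/839) = 1152263*(-839/2898616743) = -966748657/2898616743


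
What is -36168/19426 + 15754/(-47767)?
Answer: -92439730/42178261 ≈ -2.1916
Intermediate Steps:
-36168/19426 + 15754/(-47767) = -36168*1/19426 + 15754*(-1/47767) = -1644/883 - 15754/47767 = -92439730/42178261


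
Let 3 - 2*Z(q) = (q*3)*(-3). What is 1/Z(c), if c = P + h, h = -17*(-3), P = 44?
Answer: 1/429 ≈ 0.0023310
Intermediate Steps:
h = 51
c = 95 (c = 44 + 51 = 95)
Z(q) = 3/2 + 9*q/2 (Z(q) = 3/2 - q*3*(-3)/2 = 3/2 - 3*q*(-3)/2 = 3/2 - (-9)*q/2 = 3/2 + 9*q/2)
1/Z(c) = 1/(3/2 + (9/2)*95) = 1/(3/2 + 855/2) = 1/429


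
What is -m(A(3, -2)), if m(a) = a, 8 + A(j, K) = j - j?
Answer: 8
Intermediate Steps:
A(j, K) = -8 (A(j, K) = -8 + (j - j) = -8 + 0 = -8)
-m(A(3, -2)) = -1*(-8) = 8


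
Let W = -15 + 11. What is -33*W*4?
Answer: 528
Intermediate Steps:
W = -4
-33*W*4 = -33*(-4)*4 = 132*4 = 528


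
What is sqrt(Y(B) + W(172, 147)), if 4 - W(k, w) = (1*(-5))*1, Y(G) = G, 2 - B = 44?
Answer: I*sqrt(33) ≈ 5.7446*I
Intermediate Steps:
B = -42 (B = 2 - 1*44 = 2 - 44 = -42)
W(k, w) = 9 (W(k, w) = 4 - 1*(-5) = 4 + 5 = 9)
sqrt(Y(B) + W(172, 147)) = sqrt(-42 + 9) = sqrt(-33) = I*sqrt(33)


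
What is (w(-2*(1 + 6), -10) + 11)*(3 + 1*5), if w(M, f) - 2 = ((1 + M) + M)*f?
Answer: 2264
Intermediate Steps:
w(M, f) = 2 + f*(1 + 2*M) (w(M, f) = 2 + ((1 + M) + M)*f = 2 + (1 + 2*M)*f = 2 + f*(1 + 2*M))
(w(-2*(1 + 6), -10) + 11)*(3 + 1*5) = ((2 - 10 + 2*(-2*(1 + 6))*(-10)) + 11)*(3 + 1*5) = ((2 - 10 + 2*(-2*7)*(-10)) + 11)*(3 + 5) = ((2 - 10 + 2*(-14)*(-10)) + 11)*8 = ((2 - 10 + 280) + 11)*8 = (272 + 11)*8 = 283*8 = 2264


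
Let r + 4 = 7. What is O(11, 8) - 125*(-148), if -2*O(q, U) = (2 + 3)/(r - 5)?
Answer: 74005/4 ≈ 18501.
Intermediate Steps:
r = 3 (r = -4 + 7 = 3)
O(q, U) = 5/4 (O(q, U) = -(2 + 3)/(2*(3 - 5)) = -5/(2*(-2)) = -5*(-1)/(2*2) = -1/2*(-5/2) = 5/4)
O(11, 8) - 125*(-148) = 5/4 - 125*(-148) = 5/4 + 18500 = 74005/4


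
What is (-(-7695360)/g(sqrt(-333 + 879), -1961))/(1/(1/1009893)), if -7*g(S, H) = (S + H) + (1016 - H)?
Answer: -1824313344/34730556901 + 1795584*sqrt(546)/34730556901 ≈ -0.051320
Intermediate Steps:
g(S, H) = -1016/7 - S/7 (g(S, H) = -((S + H) + (1016 - H))/7 = -((H + S) + (1016 - H))/7 = -(1016 + S)/7 = -1016/7 - S/7)
(-(-7695360)/g(sqrt(-333 + 879), -1961))/(1/(1/1009893)) = (-(-7695360)/(-1016/7 - sqrt(-333 + 879)/7))/(1/(1/1009893)) = (-(-7695360)/(-1016/7 - sqrt(546)/7))/(1/(1/1009893)) = (7695360/(-1016/7 - sqrt(546)/7))/1009893 = (7695360/(-1016/7 - sqrt(546)/7))*(1/1009893) = 2565120/(336631*(-1016/7 - sqrt(546)/7))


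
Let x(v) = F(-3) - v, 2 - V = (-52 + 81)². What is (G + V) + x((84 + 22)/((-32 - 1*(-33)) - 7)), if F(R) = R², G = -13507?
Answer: -42958/3 ≈ -14319.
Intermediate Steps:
V = -839 (V = 2 - (-52 + 81)² = 2 - 1*29² = 2 - 1*841 = 2 - 841 = -839)
x(v) = 9 - v (x(v) = (-3)² - v = 9 - v)
(G + V) + x((84 + 22)/((-32 - 1*(-33)) - 7)) = (-13507 - 839) + (9 - (84 + 22)/((-32 - 1*(-33)) - 7)) = -14346 + (9 - 106/((-32 + 33) - 7)) = -14346 + (9 - 106/(1 - 7)) = -14346 + (9 - 106/(-6)) = -14346 + (9 - 106*(-1)/6) = -14346 + (9 - 1*(-53/3)) = -14346 + (9 + 53/3) = -14346 + 80/3 = -42958/3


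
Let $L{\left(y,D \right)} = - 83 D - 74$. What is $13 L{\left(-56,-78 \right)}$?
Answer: $83200$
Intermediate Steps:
$L{\left(y,D \right)} = -74 - 83 D$
$13 L{\left(-56,-78 \right)} = 13 \left(-74 - -6474\right) = 13 \left(-74 + 6474\right) = 13 \cdot 6400 = 83200$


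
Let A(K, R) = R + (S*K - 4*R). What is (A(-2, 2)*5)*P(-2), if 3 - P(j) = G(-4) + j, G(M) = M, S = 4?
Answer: -630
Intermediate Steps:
P(j) = 7 - j (P(j) = 3 - (-4 + j) = 3 + (4 - j) = 7 - j)
A(K, R) = -3*R + 4*K (A(K, R) = R + (4*K - 4*R) = R + (-4*R + 4*K) = -3*R + 4*K)
(A(-2, 2)*5)*P(-2) = ((-3*2 + 4*(-2))*5)*(7 - 1*(-2)) = ((-6 - 8)*5)*(7 + 2) = -14*5*9 = -70*9 = -630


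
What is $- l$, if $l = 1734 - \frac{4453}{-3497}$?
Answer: $- \frac{6068251}{3497} \approx -1735.3$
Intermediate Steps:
$l = \frac{6068251}{3497}$ ($l = 1734 - - \frac{4453}{3497} = 1734 + \frac{4453}{3497} = \frac{6068251}{3497} \approx 1735.3$)
$- l = \left(-1\right) \frac{6068251}{3497} = - \frac{6068251}{3497}$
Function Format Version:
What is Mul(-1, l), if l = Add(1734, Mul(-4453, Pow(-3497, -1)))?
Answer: Rational(-6068251, 3497) ≈ -1735.3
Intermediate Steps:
l = Rational(6068251, 3497) (l = Add(1734, Mul(-4453, Rational(-1, 3497))) = Add(1734, Rational(4453, 3497)) = Rational(6068251, 3497) ≈ 1735.3)
Mul(-1, l) = Mul(-1, Rational(6068251, 3497)) = Rational(-6068251, 3497)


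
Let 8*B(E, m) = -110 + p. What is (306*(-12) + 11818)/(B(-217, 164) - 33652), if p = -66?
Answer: -4073/16837 ≈ -0.24191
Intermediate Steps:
B(E, m) = -22 (B(E, m) = (-110 - 66)/8 = (⅛)*(-176) = -22)
(306*(-12) + 11818)/(B(-217, 164) - 33652) = (306*(-12) + 11818)/(-22 - 33652) = (-3672 + 11818)/(-33674) = 8146*(-1/33674) = -4073/16837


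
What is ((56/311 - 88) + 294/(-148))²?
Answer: 4271682908025/529644196 ≈ 8065.2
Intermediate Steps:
((56/311 - 88) + 294/(-148))² = ((56*(1/311) - 88) + 294*(-1/148))² = ((56/311 - 88) - 147/74)² = (-27312/311 - 147/74)² = (-2066805/23014)² = 4271682908025/529644196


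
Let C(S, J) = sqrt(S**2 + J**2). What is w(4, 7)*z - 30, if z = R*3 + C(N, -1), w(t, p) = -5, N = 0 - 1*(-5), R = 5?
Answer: -105 - 5*sqrt(26) ≈ -130.50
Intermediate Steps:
N = 5 (N = 0 + 5 = 5)
C(S, J) = sqrt(J**2 + S**2)
z = 15 + sqrt(26) (z = 5*3 + sqrt((-1)**2 + 5**2) = 15 + sqrt(1 + 25) = 15 + sqrt(26) ≈ 20.099)
w(4, 7)*z - 30 = -5*(15 + sqrt(26)) - 30 = (-75 - 5*sqrt(26)) - 30 = -105 - 5*sqrt(26)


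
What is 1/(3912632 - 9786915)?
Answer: -1/5874283 ≈ -1.7023e-7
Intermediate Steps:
1/(3912632 - 9786915) = 1/(-5874283) = -1/5874283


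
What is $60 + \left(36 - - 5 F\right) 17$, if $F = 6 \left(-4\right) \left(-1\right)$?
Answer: $2712$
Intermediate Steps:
$F = 24$ ($F = \left(-24\right) \left(-1\right) = 24$)
$60 + \left(36 - - 5 F\right) 17 = 60 + \left(36 - \left(-5\right) 24\right) 17 = 60 + \left(36 - -120\right) 17 = 60 + \left(36 + 120\right) 17 = 60 + 156 \cdot 17 = 60 + 2652 = 2712$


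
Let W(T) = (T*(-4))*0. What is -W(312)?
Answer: 0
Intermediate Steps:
W(T) = 0 (W(T) = -4*T*0 = 0)
-W(312) = -1*0 = 0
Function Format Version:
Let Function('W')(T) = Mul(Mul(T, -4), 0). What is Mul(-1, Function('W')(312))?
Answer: 0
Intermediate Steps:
Function('W')(T) = 0 (Function('W')(T) = Mul(Mul(-4, T), 0) = 0)
Mul(-1, Function('W')(312)) = Mul(-1, 0) = 0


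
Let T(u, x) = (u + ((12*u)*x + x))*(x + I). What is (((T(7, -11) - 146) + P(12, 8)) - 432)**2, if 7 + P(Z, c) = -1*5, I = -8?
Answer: 290429764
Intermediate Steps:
P(Z, c) = -12 (P(Z, c) = -7 - 1*5 = -7 - 5 = -12)
T(u, x) = (-8 + x)*(u + x + 12*u*x) (T(u, x) = (u + ((12*u)*x + x))*(x - 8) = (u + (12*u*x + x))*(-8 + x) = (u + (x + 12*u*x))*(-8 + x) = (u + x + 12*u*x)*(-8 + x) = (-8 + x)*(u + x + 12*u*x))
(((T(7, -11) - 146) + P(12, 8)) - 432)**2 = (((((-11)**2 - 8*7 - 8*(-11) - 95*7*(-11) + 12*7*(-11)**2) - 146) - 12) - 432)**2 = ((((121 - 56 + 88 + 7315 + 12*7*121) - 146) - 12) - 432)**2 = ((((121 - 56 + 88 + 7315 + 10164) - 146) - 12) - 432)**2 = (((17632 - 146) - 12) - 432)**2 = ((17486 - 12) - 432)**2 = (17474 - 432)**2 = 17042**2 = 290429764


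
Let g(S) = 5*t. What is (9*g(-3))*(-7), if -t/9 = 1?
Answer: 2835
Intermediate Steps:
t = -9 (t = -9*1 = -9)
g(S) = -45 (g(S) = 5*(-9) = -45)
(9*g(-3))*(-7) = (9*(-45))*(-7) = -405*(-7) = 2835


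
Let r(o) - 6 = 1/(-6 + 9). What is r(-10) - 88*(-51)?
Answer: 13483/3 ≈ 4494.3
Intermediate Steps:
r(o) = 19/3 (r(o) = 6 + 1/(-6 + 9) = 6 + 1/3 = 6 + ⅓ = 19/3)
r(-10) - 88*(-51) = 19/3 - 88*(-51) = 19/3 + 4488 = 13483/3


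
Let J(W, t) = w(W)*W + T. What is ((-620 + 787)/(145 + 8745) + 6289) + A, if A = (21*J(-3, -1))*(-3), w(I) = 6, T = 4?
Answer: 63750357/8890 ≈ 7171.0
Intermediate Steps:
J(W, t) = 4 + 6*W (J(W, t) = 6*W + 4 = 4 + 6*W)
A = 882 (A = (21*(4 + 6*(-3)))*(-3) = (21*(4 - 18))*(-3) = (21*(-14))*(-3) = -294*(-3) = 882)
((-620 + 787)/(145 + 8745) + 6289) + A = ((-620 + 787)/(145 + 8745) + 6289) + 882 = (167/8890 + 6289) + 882 = 55909377/8890 + 882 = 63750357/8890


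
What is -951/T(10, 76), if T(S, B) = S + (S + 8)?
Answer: -951/28 ≈ -33.964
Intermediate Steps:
T(S, B) = 8 + 2*S (T(S, B) = S + (8 + S) = 8 + 2*S)
-951/T(10, 76) = -951/(8 + 2*10) = -951/(8 + 20) = -951/28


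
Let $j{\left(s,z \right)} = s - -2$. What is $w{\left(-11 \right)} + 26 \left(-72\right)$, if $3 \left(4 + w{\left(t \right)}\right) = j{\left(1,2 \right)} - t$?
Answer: $- \frac{5614}{3} \approx -1871.3$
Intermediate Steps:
$j{\left(s,z \right)} = 2 + s$ ($j{\left(s,z \right)} = s + 2 = 2 + s$)
$w{\left(t \right)} = -3 - \frac{t}{3}$ ($w{\left(t \right)} = -4 + \frac{\left(2 + 1\right) - t}{3} = -4 + \frac{3 - t}{3} = -4 - \left(-1 + \frac{t}{3}\right) = -3 - \frac{t}{3}$)
$w{\left(-11 \right)} + 26 \left(-72\right) = \left(-3 - - \frac{11}{3}\right) + 26 \left(-72\right) = \left(-3 + \frac{11}{3}\right) - 1872 = \frac{2}{3} - 1872 = - \frac{5614}{3}$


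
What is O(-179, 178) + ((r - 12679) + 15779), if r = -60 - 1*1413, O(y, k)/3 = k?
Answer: 2161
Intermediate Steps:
O(y, k) = 3*k
r = -1473 (r = -60 - 1413 = -1473)
O(-179, 178) + ((r - 12679) + 15779) = 3*178 + ((-1473 - 12679) + 15779) = 534 + (-14152 + 15779) = 534 + 1627 = 2161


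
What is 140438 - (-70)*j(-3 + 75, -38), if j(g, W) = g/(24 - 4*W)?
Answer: 1545133/11 ≈ 1.4047e+5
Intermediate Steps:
j(g, W) = g/(24 - 4*W)
140438 - (-70)*j(-3 + 75, -38) = 140438 - (-70)*(-(-3 + 75)/(-24 + 4*(-38))) = 140438 - (-70)*(-1*72/(-24 - 152)) = 140438 - (-70)*(-1*72/(-176)) = 140438 - (-70)*(-1*72*(-1/176)) = 140438 - (-70)*9/22 = 140438 - 1*(-315/11) = 140438 + 315/11 = 1545133/11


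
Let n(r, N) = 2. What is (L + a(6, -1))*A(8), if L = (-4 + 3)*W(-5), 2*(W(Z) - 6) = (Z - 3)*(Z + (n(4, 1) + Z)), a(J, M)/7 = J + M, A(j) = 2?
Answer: -6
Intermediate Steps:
a(J, M) = 7*J + 7*M (a(J, M) = 7*(J + M) = 7*J + 7*M)
W(Z) = 6 + (-3 + Z)*(2 + 2*Z)/2 (W(Z) = 6 + ((Z - 3)*(Z + (2 + Z)))/2 = 6 + ((-3 + Z)*(2 + 2*Z))/2 = 6 + (-3 + Z)*(2 + 2*Z)/2)
L = -38 (L = (-4 + 3)*(3 + (-5)**2 - 2*(-5)) = -(3 + 25 + 10) = -1*38 = -38)
(L + a(6, -1))*A(8) = (-38 + (7*6 + 7*(-1)))*2 = (-38 + (42 - 7))*2 = (-38 + 35)*2 = -3*2 = -6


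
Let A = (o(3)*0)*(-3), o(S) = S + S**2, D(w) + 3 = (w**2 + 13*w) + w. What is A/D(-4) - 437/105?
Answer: -437/105 ≈ -4.1619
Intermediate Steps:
D(w) = -3 + w**2 + 14*w (D(w) = -3 + ((w**2 + 13*w) + w) = -3 + (w**2 + 14*w) = -3 + w**2 + 14*w)
A = 0 (A = ((3*(1 + 3))*0)*(-3) = ((3*4)*0)*(-3) = (12*0)*(-3) = 0*(-3) = 0)
A/D(-4) - 437/105 = 0/(-3 + (-4)**2 + 14*(-4)) - 437/105 = 0/(-3 + 16 - 56) - 437*1/105 = 0/(-43) - 437/105 = 0*(-1/43) - 437/105 = 0 - 437/105 = -437/105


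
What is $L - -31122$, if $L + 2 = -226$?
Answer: $30894$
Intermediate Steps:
$L = -228$ ($L = -2 - 226 = -228$)
$L - -31122 = -228 - -31122 = -228 + 31122 = 30894$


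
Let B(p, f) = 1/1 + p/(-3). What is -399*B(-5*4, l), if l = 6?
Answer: -3059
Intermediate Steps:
B(p, f) = 1 - p/3 (B(p, f) = 1*1 + p*(-1/3) = 1 - p/3)
-399*B(-5*4, l) = -399*(1 - (-5)*4/3) = -399*(1 - 1/3*(-20)) = -399*(1 + 20/3) = -399*23/3 = -3059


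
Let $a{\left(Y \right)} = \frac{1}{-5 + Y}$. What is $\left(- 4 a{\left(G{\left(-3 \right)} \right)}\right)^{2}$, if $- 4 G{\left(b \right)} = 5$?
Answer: $\frac{256}{625} \approx 0.4096$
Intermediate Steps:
$G{\left(b \right)} = - \frac{5}{4}$ ($G{\left(b \right)} = \left(- \frac{1}{4}\right) 5 = - \frac{5}{4}$)
$\left(- 4 a{\left(G{\left(-3 \right)} \right)}\right)^{2} = \left(- \frac{4}{-5 - \frac{5}{4}}\right)^{2} = \left(- \frac{4}{- \frac{25}{4}}\right)^{2} = \left(\left(-4\right) \left(- \frac{4}{25}\right)\right)^{2} = \left(\frac{16}{25}\right)^{2} = \frac{256}{625}$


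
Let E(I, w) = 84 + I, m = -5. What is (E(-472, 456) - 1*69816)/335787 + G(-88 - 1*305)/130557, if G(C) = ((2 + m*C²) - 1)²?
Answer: 66750064428341068/14613114453 ≈ 4.5678e+6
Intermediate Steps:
G(C) = (1 - 5*C²)² (G(C) = ((2 - 5*C²) - 1)² = (1 - 5*C²)²)
(E(-472, 456) - 1*69816)/335787 + G(-88 - 1*305)/130557 = ((84 - 472) - 1*69816)/335787 + (-1 + 5*(-88 - 1*305)²)²/130557 = (-388 - 69816)*(1/335787) + (-1 + 5*(-88 - 305)²)²*(1/130557) = -70204*1/335787 + (-1 + 5*(-393)²)²*(1/130557) = -70204/335787 + (-1 + 5*154449)²*(1/130557) = -70204/335787 + (-1 + 772245)²*(1/130557) = -70204/335787 + 772244²*(1/130557) = -70204/335787 + 596360795536*(1/130557) = -70204/335787 + 596360795536/130557 = 66750064428341068/14613114453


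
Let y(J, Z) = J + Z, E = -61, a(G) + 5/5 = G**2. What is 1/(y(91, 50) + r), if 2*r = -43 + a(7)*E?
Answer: -2/2689 ≈ -0.00074377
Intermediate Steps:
a(G) = -1 + G**2
r = -2971/2 (r = (-43 + (-1 + 7**2)*(-61))/2 = (-43 + (-1 + 49)*(-61))/2 = (-43 + 48*(-61))/2 = (-43 - 2928)/2 = (1/2)*(-2971) = -2971/2 ≈ -1485.5)
1/(y(91, 50) + r) = 1/((91 + 50) - 2971/2) = 1/(141 - 2971/2) = 1/(-2689/2) = -2/2689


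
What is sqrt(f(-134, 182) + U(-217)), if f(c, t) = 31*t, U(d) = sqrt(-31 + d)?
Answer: sqrt(5642 + 2*I*sqrt(62)) ≈ 75.113 + 0.105*I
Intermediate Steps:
sqrt(f(-134, 182) + U(-217)) = sqrt(31*182 + sqrt(-31 - 217)) = sqrt(5642 + sqrt(-248)) = sqrt(5642 + 2*I*sqrt(62))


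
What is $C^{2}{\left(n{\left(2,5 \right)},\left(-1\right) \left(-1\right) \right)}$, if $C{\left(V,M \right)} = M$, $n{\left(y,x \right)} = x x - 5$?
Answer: $1$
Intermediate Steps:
$n{\left(y,x \right)} = -5 + x^{2}$ ($n{\left(y,x \right)} = x^{2} - 5 = -5 + x^{2}$)
$C^{2}{\left(n{\left(2,5 \right)},\left(-1\right) \left(-1\right) \right)} = \left(\left(-1\right) \left(-1\right)\right)^{2} = 1^{2} = 1$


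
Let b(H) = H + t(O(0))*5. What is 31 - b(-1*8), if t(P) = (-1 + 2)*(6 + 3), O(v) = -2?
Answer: -6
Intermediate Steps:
t(P) = 9 (t(P) = 1*9 = 9)
b(H) = 45 + H (b(H) = H + 9*5 = H + 45 = 45 + H)
31 - b(-1*8) = 31 - (45 - 1*8) = 31 - (45 - 8) = 31 - 1*37 = 31 - 37 = -6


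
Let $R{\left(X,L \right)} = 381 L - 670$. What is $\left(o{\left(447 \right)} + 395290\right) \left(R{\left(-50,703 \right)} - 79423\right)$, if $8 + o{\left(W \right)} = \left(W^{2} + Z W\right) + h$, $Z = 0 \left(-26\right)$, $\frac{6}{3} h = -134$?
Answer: $111715756000$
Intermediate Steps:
$h = -67$ ($h = \frac{1}{2} \left(-134\right) = -67$)
$Z = 0$
$o{\left(W \right)} = -75 + W^{2}$ ($o{\left(W \right)} = -8 + \left(\left(W^{2} + 0 W\right) - 67\right) = -8 + \left(\left(W^{2} + 0\right) - 67\right) = -8 + \left(W^{2} - 67\right) = -8 + \left(-67 + W^{2}\right) = -75 + W^{2}$)
$R{\left(X,L \right)} = -670 + 381 L$
$\left(o{\left(447 \right)} + 395290\right) \left(R{\left(-50,703 \right)} - 79423\right) = \left(\left(-75 + 447^{2}\right) + 395290\right) \left(\left(-670 + 381 \cdot 703\right) - 79423\right) = \left(\left(-75 + 199809\right) + 395290\right) \left(\left(-670 + 267843\right) - 79423\right) = \left(199734 + 395290\right) \left(267173 - 79423\right) = 595024 \cdot 187750 = 111715756000$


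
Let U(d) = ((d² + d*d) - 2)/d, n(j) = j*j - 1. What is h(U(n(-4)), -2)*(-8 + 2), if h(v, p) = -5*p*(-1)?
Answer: 60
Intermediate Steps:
n(j) = -1 + j² (n(j) = j² - 1 = -1 + j²)
U(d) = (-2 + 2*d²)/d (U(d) = ((d² + d²) - 2)/d = (2*d² - 2)/d = (-2 + 2*d²)/d)
h(v, p) = 5*p
h(U(n(-4)), -2)*(-8 + 2) = (5*(-2))*(-8 + 2) = -10*(-6) = 60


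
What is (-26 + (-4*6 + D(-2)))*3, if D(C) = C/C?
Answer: -147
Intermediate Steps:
D(C) = 1
(-26 + (-4*6 + D(-2)))*3 = (-26 + (-4*6 + 1))*3 = (-26 + (-24 + 1))*3 = (-26 - 23)*3 = -49*3 = -147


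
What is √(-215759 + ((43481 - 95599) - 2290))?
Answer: I*√270167 ≈ 519.78*I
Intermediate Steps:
√(-215759 + ((43481 - 95599) - 2290)) = √(-215759 + (-52118 - 2290)) = √(-215759 - 54408) = √(-270167) = I*√270167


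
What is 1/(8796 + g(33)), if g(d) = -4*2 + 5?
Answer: 1/8793 ≈ 0.00011373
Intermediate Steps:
g(d) = -3 (g(d) = -8 + 5 = -3)
1/(8796 + g(33)) = 1/(8796 - 3) = 1/8793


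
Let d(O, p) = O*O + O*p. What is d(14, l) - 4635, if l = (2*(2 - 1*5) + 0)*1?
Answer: -4523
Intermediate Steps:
l = -6 (l = (2*(2 - 5) + 0)*1 = (2*(-3) + 0)*1 = (-6 + 0)*1 = -6*1 = -6)
d(O, p) = O**2 + O*p
d(14, l) - 4635 = 14*(14 - 6) - 4635 = 14*8 - 4635 = 112 - 4635 = -4523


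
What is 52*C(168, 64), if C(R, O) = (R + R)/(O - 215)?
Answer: -17472/151 ≈ -115.71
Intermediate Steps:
C(R, O) = 2*R/(-215 + O) (C(R, O) = (2*R)/(-215 + O) = 2*R/(-215 + O))
52*C(168, 64) = 52*(2*168/(-215 + 64)) = 52*(2*168/(-151)) = 52*(2*168*(-1/151)) = 52*(-336/151) = -17472/151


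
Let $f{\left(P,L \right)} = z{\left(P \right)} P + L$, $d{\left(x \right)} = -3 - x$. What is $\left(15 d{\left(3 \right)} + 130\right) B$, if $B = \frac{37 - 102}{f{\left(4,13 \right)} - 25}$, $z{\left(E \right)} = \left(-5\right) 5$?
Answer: $\frac{325}{14} \approx 23.214$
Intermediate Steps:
$z{\left(E \right)} = -25$
$f{\left(P,L \right)} = L - 25 P$ ($f{\left(P,L \right)} = - 25 P + L = L - 25 P$)
$B = \frac{65}{112}$ ($B = \frac{37 - 102}{\left(13 - 100\right) - 25} = - \frac{65}{\left(13 - 100\right) - 25} = - \frac{65}{-87 - 25} = - \frac{65}{-112} = \left(-65\right) \left(- \frac{1}{112}\right) = \frac{65}{112} \approx 0.58036$)
$\left(15 d{\left(3 \right)} + 130\right) B = \left(15 \left(-3 - 3\right) + 130\right) \frac{65}{112} = \left(15 \left(-6\right) + 130\right) \frac{65}{112} = \left(-90 + 130\right) \frac{65}{112} = 40 \cdot \frac{65}{112} = \frac{325}{14}$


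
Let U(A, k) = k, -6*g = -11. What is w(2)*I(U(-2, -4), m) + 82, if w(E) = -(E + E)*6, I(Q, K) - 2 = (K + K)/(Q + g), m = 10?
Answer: 3322/13 ≈ 255.54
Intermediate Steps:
g = 11/6 (g = -⅙*(-11) = 11/6 ≈ 1.8333)
I(Q, K) = 2 + 2*K/(11/6 + Q) (I(Q, K) = 2 + (K + K)/(Q + 11/6) = 2 + (2*K)/(11/6 + Q) = 2 + 2*K/(11/6 + Q))
w(E) = -12*E (w(E) = -2*E*6 = -12*E)
w(2)*I(U(-2, -4), m) + 82 = (-12*2)*(2*(11 + 6*10 + 6*(-4))/(11 + 6*(-4))) + 82 = -48*(11 + 60 - 24)/(11 - 24) + 82 = -48*47/(-13) + 82 = -48*(-1)*47/13 + 82 = -24*(-94/13) + 82 = 2256/13 + 82 = 3322/13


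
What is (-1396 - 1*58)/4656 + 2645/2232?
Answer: 94477/108252 ≈ 0.87275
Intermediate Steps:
(-1396 - 1*58)/4656 + 2645/2232 = (-1396 - 58)*(1/4656) + 2645*(1/2232) = -1454*1/4656 + 2645/2232 = -727/2328 + 2645/2232 = 94477/108252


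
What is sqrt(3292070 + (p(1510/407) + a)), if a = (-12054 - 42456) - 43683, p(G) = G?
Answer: sqrt(529063145743)/407 ≈ 1787.1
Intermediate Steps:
a = -98193 (a = -54510 - 43683 = -98193)
sqrt(3292070 + (p(1510/407) + a)) = sqrt(3292070 + (1510/407 - 98193)) = sqrt(3292070 - 39963041/407) = sqrt(1299909449/407) = sqrt(529063145743)/407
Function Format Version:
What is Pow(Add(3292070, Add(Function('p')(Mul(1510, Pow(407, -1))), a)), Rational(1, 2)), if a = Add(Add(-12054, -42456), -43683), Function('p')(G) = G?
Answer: Mul(Rational(1, 407), Pow(529063145743, Rational(1, 2))) ≈ 1787.1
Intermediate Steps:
a = -98193 (a = Add(-54510, -43683) = -98193)
Pow(Add(3292070, Add(Function('p')(Mul(1510, Pow(407, -1))), a)), Rational(1, 2)) = Pow(Add(3292070, Add(Mul(1510, Pow(407, -1)), -98193)), Rational(1, 2)) = Pow(Add(3292070, Add(Mul(1510, Rational(1, 407)), -98193)), Rational(1, 2)) = Pow(Add(3292070, Add(Rational(1510, 407), -98193)), Rational(1, 2)) = Pow(Add(3292070, Rational(-39963041, 407)), Rational(1, 2)) = Pow(Rational(1299909449, 407), Rational(1, 2)) = Mul(Rational(1, 407), Pow(529063145743, Rational(1, 2)))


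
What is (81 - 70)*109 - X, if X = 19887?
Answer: -18688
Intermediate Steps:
(81 - 70)*109 - X = (81 - 70)*109 - 1*19887 = 11*109 - 19887 = 1199 - 19887 = -18688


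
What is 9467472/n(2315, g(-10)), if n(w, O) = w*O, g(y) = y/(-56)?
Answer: 265089216/11575 ≈ 22902.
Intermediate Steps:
g(y) = -y/56 (g(y) = y*(-1/56) = -y/56)
n(w, O) = O*w
9467472/n(2315, g(-10)) = 9467472/((-1/56*(-10)*2315)) = 9467472/(((5/28)*2315)) = 9467472/(11575/28) = 9467472*(28/11575) = 265089216/11575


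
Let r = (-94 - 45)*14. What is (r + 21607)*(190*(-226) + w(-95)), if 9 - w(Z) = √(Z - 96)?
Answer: -844066391 - 19661*I*√191 ≈ -8.4407e+8 - 2.7172e+5*I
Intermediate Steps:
r = -1946 (r = -139*14 = -1946)
w(Z) = 9 - √(-96 + Z) (w(Z) = 9 - √(Z - 96) = 9 - √(-96 + Z))
(r + 21607)*(190*(-226) + w(-95)) = (-1946 + 21607)*(190*(-226) + (9 - √(-96 - 95))) = 19661*(-42940 + (9 - √(-191))) = 19661*(-42940 + (9 - I*√191)) = 19661*(-42931 - I*√191) = -844066391 - 19661*I*√191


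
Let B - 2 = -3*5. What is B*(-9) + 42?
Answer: 159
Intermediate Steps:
B = -13 (B = 2 - 3*5 = 2 - 15 = -13)
B*(-9) + 42 = -13*(-9) + 42 = 117 + 42 = 159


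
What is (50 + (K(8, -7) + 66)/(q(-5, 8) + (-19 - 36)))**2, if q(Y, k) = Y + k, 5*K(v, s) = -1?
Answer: 160554241/67600 ≈ 2375.1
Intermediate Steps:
K(v, s) = -1/5 (K(v, s) = (1/5)*(-1) = -1/5)
(50 + (K(8, -7) + 66)/(q(-5, 8) + (-19 - 36)))**2 = (50 + (-1/5 + 66)/((-5 + 8) + (-19 - 36)))**2 = (50 + 329/(5*(3 - 55)))**2 = (50 + (329/5)/(-52))**2 = (50 + (329/5)*(-1/52))**2 = (50 - 329/260)**2 = (12671/260)**2 = 160554241/67600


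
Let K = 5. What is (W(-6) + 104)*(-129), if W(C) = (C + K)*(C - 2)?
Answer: -14448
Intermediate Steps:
W(C) = (-2 + C)*(5 + C) (W(C) = (C + 5)*(C - 2) = (5 + C)*(-2 + C) = (-2 + C)*(5 + C))
(W(-6) + 104)*(-129) = ((-10 + (-6)² + 3*(-6)) + 104)*(-129) = ((-10 + 36 - 18) + 104)*(-129) = (8 + 104)*(-129) = 112*(-129) = -14448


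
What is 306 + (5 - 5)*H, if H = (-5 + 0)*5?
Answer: 306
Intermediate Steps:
H = -25 (H = -5*5 = -25)
306 + (5 - 5)*H = 306 + (5 - 5)*(-25) = 306 + 0*(-25) = 306 + 0 = 306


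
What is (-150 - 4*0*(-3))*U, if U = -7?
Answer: 1050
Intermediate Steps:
(-150 - 4*0*(-3))*U = (-150 - 4*0*(-3))*(-7) = (-150 + 0*(-3))*(-7) = (-150 + 0)*(-7) = -150*(-7) = 1050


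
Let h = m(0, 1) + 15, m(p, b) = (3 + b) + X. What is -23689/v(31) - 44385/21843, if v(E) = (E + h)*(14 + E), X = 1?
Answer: -22937126/1856655 ≈ -12.354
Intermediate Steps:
m(p, b) = 4 + b (m(p, b) = (3 + b) + 1 = 4 + b)
h = 20 (h = (4 + 1) + 15 = 5 + 15 = 20)
v(E) = (14 + E)*(20 + E) (v(E) = (E + 20)*(14 + E) = (20 + E)*(14 + E) = (14 + E)*(20 + E))
-23689/v(31) - 44385/21843 = -23689/(280 + 31² + 34*31) - 44385/21843 = -23689/(280 + 961 + 1054) - 44385*1/21843 = -23689/2295 - 14795/7281 = -22937126/1856655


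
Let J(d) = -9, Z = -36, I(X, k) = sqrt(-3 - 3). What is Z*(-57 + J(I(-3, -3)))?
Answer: 2376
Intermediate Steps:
I(X, k) = I*sqrt(6) (I(X, k) = sqrt(-6) = I*sqrt(6))
Z*(-57 + J(I(-3, -3))) = -36*(-57 - 9) = -36*(-66) = 2376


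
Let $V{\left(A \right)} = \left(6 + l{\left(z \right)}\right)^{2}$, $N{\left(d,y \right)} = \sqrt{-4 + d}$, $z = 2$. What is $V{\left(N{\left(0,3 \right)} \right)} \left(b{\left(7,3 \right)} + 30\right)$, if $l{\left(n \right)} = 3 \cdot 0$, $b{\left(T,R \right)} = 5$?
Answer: $1260$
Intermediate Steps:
$l{\left(n \right)} = 0$
$V{\left(A \right)} = 36$ ($V{\left(A \right)} = \left(6 + 0\right)^{2} = 6^{2} = 36$)
$V{\left(N{\left(0,3 \right)} \right)} \left(b{\left(7,3 \right)} + 30\right) = 36 \left(5 + 30\right) = 36 \cdot 35 = 1260$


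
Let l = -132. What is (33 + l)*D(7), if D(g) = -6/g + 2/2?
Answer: -99/7 ≈ -14.143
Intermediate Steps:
D(g) = 1 - 6/g (D(g) = -6/g + 2*(½) = -6/g + 1 = 1 - 6/g)
(33 + l)*D(7) = (33 - 132)*((-6 + 7)/7) = -99/7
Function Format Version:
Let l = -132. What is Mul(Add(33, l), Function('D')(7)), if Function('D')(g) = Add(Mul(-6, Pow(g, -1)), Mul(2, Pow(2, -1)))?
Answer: Rational(-99, 7) ≈ -14.143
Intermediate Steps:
Function('D')(g) = Add(1, Mul(-6, Pow(g, -1))) (Function('D')(g) = Add(Mul(-6, Pow(g, -1)), Mul(2, Rational(1, 2))) = Add(Mul(-6, Pow(g, -1)), 1) = Add(1, Mul(-6, Pow(g, -1))))
Mul(Add(33, l), Function('D')(7)) = Mul(Add(33, -132), Mul(Pow(7, -1), Add(-6, 7))) = Mul(-99, Mul(Rational(1, 7), 1)) = Mul(-99, Rational(1, 7)) = Rational(-99, 7)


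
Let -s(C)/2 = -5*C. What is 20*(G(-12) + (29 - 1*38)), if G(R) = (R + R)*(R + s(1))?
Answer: 780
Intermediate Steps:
s(C) = 10*C (s(C) = -(-10)*C = 10*C)
G(R) = 2*R*(10 + R) (G(R) = (R + R)*(R + 10*1) = (2*R)*(R + 10) = (2*R)*(10 + R) = 2*R*(10 + R))
20*(G(-12) + (29 - 1*38)) = 20*(2*(-12)*(10 - 12) + (29 - 1*38)) = 20*(2*(-12)*(-2) + (29 - 38)) = 20*(48 - 9) = 20*39 = 780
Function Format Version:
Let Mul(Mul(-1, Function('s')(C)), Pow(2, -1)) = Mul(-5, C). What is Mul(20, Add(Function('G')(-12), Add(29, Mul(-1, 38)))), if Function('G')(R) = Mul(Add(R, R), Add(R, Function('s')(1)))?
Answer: 780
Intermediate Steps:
Function('s')(C) = Mul(10, C) (Function('s')(C) = Mul(-2, Mul(-5, C)) = Mul(10, C))
Function('G')(R) = Mul(2, R, Add(10, R)) (Function('G')(R) = Mul(Add(R, R), Add(R, Mul(10, 1))) = Mul(Mul(2, R), Add(R, 10)) = Mul(Mul(2, R), Add(10, R)) = Mul(2, R, Add(10, R)))
Mul(20, Add(Function('G')(-12), Add(29, Mul(-1, 38)))) = Mul(20, Add(Mul(2, -12, Add(10, -12)), Add(29, Mul(-1, 38)))) = Mul(20, Add(Mul(2, -12, -2), Add(29, -38))) = Mul(20, Add(48, -9)) = Mul(20, 39) = 780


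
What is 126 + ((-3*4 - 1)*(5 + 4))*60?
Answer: -6894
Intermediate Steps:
126 + ((-3*4 - 1)*(5 + 4))*60 = 126 + ((-12 - 1)*9)*60 = 126 - 13*9*60 = 126 - 117*60 = 126 - 7020 = -6894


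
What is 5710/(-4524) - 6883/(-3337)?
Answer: 6042211/7548294 ≈ 0.80047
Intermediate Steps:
5710/(-4524) - 6883/(-3337) = 5710*(-1/4524) - 6883*(-1/3337) = -2855/2262 + 6883/3337 = 6042211/7548294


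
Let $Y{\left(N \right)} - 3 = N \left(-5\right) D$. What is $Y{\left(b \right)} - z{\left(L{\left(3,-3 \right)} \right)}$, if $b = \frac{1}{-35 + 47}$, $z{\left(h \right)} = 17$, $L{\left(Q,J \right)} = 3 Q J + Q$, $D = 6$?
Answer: $- \frac{33}{2} \approx -16.5$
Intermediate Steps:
$L{\left(Q,J \right)} = Q + 3 J Q$ ($L{\left(Q,J \right)} = 3 J Q + Q = Q + 3 J Q$)
$b = \frac{1}{12} \approx 0.083333$
$Y{\left(N \right)} = 3 - 30 N$ ($Y{\left(N \right)} = 3 + N \left(-5\right) 6 = 3 + - 5 N 6 = 3 - 30 N$)
$Y{\left(b \right)} - z{\left(L{\left(3,-3 \right)} \right)} = \left(3 - \frac{5}{2}\right) - 17 = \frac{1}{2} - 17 = - \frac{33}{2}$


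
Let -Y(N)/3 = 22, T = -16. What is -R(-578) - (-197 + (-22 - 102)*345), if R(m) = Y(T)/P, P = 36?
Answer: 257873/6 ≈ 42979.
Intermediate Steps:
Y(N) = -66 (Y(N) = -3*22 = -66)
R(m) = -11/6 (R(m) = -66/36 = -66*1/36 = -11/6)
-R(-578) - (-197 + (-22 - 102)*345) = -1*(-11/6) - (-197 + (-22 - 102)*345) = 11/6 - (-197 - 124*345) = 11/6 - (-197 - 42780) = 11/6 - 1*(-42977) = 11/6 + 42977 = 257873/6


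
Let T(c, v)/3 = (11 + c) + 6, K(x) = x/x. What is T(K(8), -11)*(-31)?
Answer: -1674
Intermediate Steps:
K(x) = 1
T(c, v) = 51 + 3*c (T(c, v) = 3*((11 + c) + 6) = 3*(17 + c) = 51 + 3*c)
T(K(8), -11)*(-31) = (51 + 3*1)*(-31) = (51 + 3)*(-31) = 54*(-31) = -1674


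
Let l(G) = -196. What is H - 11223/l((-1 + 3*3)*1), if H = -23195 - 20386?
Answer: -8530653/196 ≈ -43524.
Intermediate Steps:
H = -43581
H - 11223/l((-1 + 3*3)*1) = -43581 - 11223/(-196) = -43581 - 11223*(-1)/196 = -43581 - 1*(-11223/196) = -43581 + 11223/196 = -8530653/196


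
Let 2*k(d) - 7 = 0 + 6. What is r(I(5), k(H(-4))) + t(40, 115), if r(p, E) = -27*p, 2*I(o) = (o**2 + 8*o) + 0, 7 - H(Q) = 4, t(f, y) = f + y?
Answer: -1445/2 ≈ -722.50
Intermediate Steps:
H(Q) = 3 (H(Q) = 7 - 1*4 = 7 - 4 = 3)
I(o) = o**2/2 + 4*o (I(o) = ((o**2 + 8*o) + 0)/2 = (o**2 + 8*o)/2 = o**2/2 + 4*o)
k(d) = 13/2 (k(d) = 7/2 + (0 + 6)/2 = 7/2 + (1/2)*6 = 7/2 + 3 = 13/2)
r(I(5), k(H(-4))) + t(40, 115) = -27*5*(8 + 5)/2 + (40 + 115) = -27*5*13/2 + 155 = -27*65/2 + 155 = -1755/2 + 155 = -1445/2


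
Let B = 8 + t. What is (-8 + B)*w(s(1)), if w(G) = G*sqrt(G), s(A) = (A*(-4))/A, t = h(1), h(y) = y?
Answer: -8*I ≈ -8.0*I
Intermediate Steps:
t = 1
s(A) = -4 (s(A) = (-4*A)/A = -4)
w(G) = G**(3/2)
B = 9 (B = 8 + 1 = 9)
(-8 + B)*w(s(1)) = (-8 + 9)*(-4)**(3/2) = 1*(-8*I) = -8*I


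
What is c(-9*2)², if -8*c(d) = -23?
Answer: 529/64 ≈ 8.2656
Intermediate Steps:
c(d) = 23/8 (c(d) = -⅛*(-23) = 23/8)
c(-9*2)² = (23/8)² = 529/64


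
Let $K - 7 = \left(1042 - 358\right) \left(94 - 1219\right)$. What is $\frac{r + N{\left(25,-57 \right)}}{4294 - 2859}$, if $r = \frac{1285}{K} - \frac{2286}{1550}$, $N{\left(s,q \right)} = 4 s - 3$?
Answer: $\frac{56966109901}{855772402625} \approx 0.066567$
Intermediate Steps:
$N{\left(s,q \right)} = -3 + 4 s$
$K = -769493$ ($K = 7 + \left(1042 - 358\right) \left(94 - 1219\right) = 7 + 684 \left(-1125\right) = 7 - 769500 = -769493$)
$r = - \frac{880526374}{596357075}$ ($r = \frac{1285}{-769493} - \frac{2286}{1550} = 1285 \left(- \frac{1}{769493}\right) - \frac{1143}{775} = - \frac{1285}{769493} - \frac{1143}{775} = - \frac{880526374}{596357075} \approx -1.4765$)
$\frac{r + N{\left(25,-57 \right)}}{4294 - 2859} = \frac{- \frac{880526374}{596357075} + \left(-3 + 4 \cdot 25\right)}{4294 - 2859} = \frac{- \frac{880526374}{596357075} + \left(-3 + 100\right)}{1435} = \left(- \frac{880526374}{596357075} + 97\right) \frac{1}{1435} = \frac{56966109901}{596357075} \cdot \frac{1}{1435} = \frac{56966109901}{855772402625}$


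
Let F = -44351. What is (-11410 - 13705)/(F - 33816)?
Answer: 25115/78167 ≈ 0.32130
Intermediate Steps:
(-11410 - 13705)/(F - 33816) = (-11410 - 13705)/(-44351 - 33816) = -25115/(-78167) = -25115*(-1/78167) = 25115/78167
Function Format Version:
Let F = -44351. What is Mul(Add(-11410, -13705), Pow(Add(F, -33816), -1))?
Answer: Rational(25115, 78167) ≈ 0.32130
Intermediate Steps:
Mul(Add(-11410, -13705), Pow(Add(F, -33816), -1)) = Mul(Add(-11410, -13705), Pow(Add(-44351, -33816), -1)) = Mul(-25115, Pow(-78167, -1)) = Mul(-25115, Rational(-1, 78167)) = Rational(25115, 78167)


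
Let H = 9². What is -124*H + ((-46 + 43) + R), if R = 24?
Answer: -10023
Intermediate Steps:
H = 81
-124*H + ((-46 + 43) + R) = -124*81 + ((-46 + 43) + 24) = -10044 + (-3 + 24) = -10044 + 21 = -10023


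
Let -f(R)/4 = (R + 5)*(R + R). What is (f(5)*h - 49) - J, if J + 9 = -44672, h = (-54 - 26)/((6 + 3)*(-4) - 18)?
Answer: 1189064/27 ≈ 44039.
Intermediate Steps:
f(R) = -8*R*(5 + R) (f(R) = -4*(R + 5)*(R + R) = -4*(5 + R)*2*R = -8*R*(5 + R))
h = 40/27 (h = -80/(9*(-4) - 18) = -80/(-36 - 18) = -80/(-54) = -80*(-1/54) = 40/27 ≈ 1.4815)
J = -44681 (J = -9 - 44672 = -44681)
(f(5)*h - 49) - J = (-8*5*(5 + 5)*(40/27) - 49) - 1*(-44681) = (-8*5*10*(40/27) - 49) + 44681 = (-400*40/27 - 49) + 44681 = (-16000/27 - 49) + 44681 = -17323/27 + 44681 = 1189064/27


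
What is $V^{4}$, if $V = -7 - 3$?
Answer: $10000$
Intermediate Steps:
$V = -10$ ($V = -7 - 3 = -10$)
$V^{4} = \left(-10\right)^{4} = 10000$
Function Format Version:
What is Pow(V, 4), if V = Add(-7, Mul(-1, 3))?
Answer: 10000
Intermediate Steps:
V = -10 (V = Add(-7, -3) = -10)
Pow(V, 4) = Pow(-10, 4) = 10000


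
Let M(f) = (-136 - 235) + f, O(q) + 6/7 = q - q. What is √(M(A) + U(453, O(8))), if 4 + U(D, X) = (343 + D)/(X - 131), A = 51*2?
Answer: I*√237719573/923 ≈ 16.704*I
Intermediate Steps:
A = 102
O(q) = -6/7 (O(q) = -6/7 + (q - q) = -6/7 + 0 = -6/7)
U(D, X) = -4 + (343 + D)/(-131 + X) (U(D, X) = -4 + (343 + D)/(X - 131) = -4 + (343 + D)/(-131 + X))
M(f) = -371 + f
√(M(A) + U(453, O(8))) = √((-371 + 102) + (867 + 453 - 4*(-6/7))/(-131 - 6/7)) = √(-269 + (867 + 453 + 24/7)/(-923/7)) = √(-269 - 7/923*9264/7) = √(-269 - 9264/923) = √(-257551/923) = I*√237719573/923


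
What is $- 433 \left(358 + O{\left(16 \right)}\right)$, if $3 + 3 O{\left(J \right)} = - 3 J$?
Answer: $-147653$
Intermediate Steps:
$O{\left(J \right)} = -1 - J$ ($O{\left(J \right)} = -1 + \frac{\left(-3\right) J}{3} = -1 - J$)
$- 433 \left(358 + O{\left(16 \right)}\right) = - 433 \left(358 - 17\right) = \left(-433\right) 341 = -147653$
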